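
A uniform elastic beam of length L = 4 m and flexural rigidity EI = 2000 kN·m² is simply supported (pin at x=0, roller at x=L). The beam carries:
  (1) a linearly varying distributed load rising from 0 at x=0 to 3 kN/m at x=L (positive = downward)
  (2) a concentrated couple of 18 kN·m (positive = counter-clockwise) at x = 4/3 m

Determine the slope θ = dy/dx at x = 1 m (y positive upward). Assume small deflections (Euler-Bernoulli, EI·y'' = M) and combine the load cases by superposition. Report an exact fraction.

θ(1) = 1673/960000 rad

Load 1 — triangular load w₀=3 kN/m (0→w₀ over full span):
  θ_1 = -w₀(7L⁴-30L²x²+15x⁴)/(360LEI) = -3·(7·4⁴-30·4²·1²+15·1⁴)/(360·4·2000) = -1327/960000 rad
Load 2 — applied couple M₀=18 kN·m at a=4/3 m (b=L-a=8/3):
  θ_2 = (M₀x²/(2L)+C₁)/EI  [x≤a] with C₁=M₀(3b²-L²)/(6L)=4 = (18·1²/(2·4)+4)/2000 = 1/320 rad
Superposition: θ = Σ θ_i = 1673/960000 rad ≈ 0.001743 rad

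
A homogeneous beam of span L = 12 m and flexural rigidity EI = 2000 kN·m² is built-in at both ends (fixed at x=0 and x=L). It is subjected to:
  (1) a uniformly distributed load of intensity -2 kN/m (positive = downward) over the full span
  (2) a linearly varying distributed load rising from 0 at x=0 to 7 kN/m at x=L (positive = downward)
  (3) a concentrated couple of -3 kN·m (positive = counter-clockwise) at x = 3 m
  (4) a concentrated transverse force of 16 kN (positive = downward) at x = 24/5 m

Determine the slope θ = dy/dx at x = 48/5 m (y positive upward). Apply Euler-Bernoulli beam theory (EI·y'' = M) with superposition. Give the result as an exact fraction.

θ(48/5) = 41733/1562500 rad

Load 1 — uniform load w=-2 kN/m over full span:
  θ_1 = -wx(L-x)(L-2x)/(12EI) = -(-2)·(48/5)·(12-(48/5))·(12-2·(48/5))/(12·2000) = -216/15625 rad
Load 2 — triangular load w₀=7 kN/m (0→w₀ over full span):
  θ_2 = -w₀(2x(L-x)(L-2x)(x+2L)+x²(L-x)²)/(120LEI) = -7·(2·(48/5)·(12-(48/5))·(12-2·(48/5))·((48/5)+2·12)+(48/5)²·(12-(48/5))²)/(120·12·2000) = 2016/78125 rad
Load 3 — applied couple M₀=-3 kN·m at a=3 m (b=L-a=9):
  θ_3 = (R_Ax²/2 - M_Ax - M₀(x-a))/EI  [x>a] with R_A=-9/32, M_A=9/16 = ((-9/32)·(48/5)²/2 - (9/16)·(48/5) - (-3)·((48/5)-3))/2000 = 9/12500 rad
Load 4 — point force P=16 kN at a=24/5 m (b=L-a=36/5):
  θ_4 = Pa²(L-x)(2bL-(3b+a)(L-x))/(2L³EI)  [x>a] = 16·(24/5)²·(12-(48/5))·(2·(36/5)·12-(3·(36/5)+(24/5))·(12-(48/5)))/(2·12³·2000) = 5472/390625 rad
Superposition: θ = Σ θ_i = 41733/1562500 rad ≈ 0.026709 rad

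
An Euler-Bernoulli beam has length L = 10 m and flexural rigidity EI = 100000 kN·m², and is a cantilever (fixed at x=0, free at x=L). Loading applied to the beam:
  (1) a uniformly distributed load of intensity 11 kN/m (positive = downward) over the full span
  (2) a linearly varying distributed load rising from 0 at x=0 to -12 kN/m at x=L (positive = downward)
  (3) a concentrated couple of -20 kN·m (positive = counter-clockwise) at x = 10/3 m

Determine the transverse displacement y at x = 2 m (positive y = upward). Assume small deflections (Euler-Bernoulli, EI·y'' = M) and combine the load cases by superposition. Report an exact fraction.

y(2) = -10513/3750000 m

Load 1 — uniform load w=11 kN/m over full span:
  y_1 = -wx²(x²-4Lx+6L²)/(24EI) = -11·2²·(2²-4·10·2+6·10²)/(24·100000) = -1441/150000 m
Load 2 — triangular load w₀=-12 kN/m (0→w₀ over full span):
  y_2 = (w₀Lx³/12-w₀L²x²/6-w₀x⁵/(120L))/EI = ((-12)·10·2³/12-(-12)·10²·2²/6-(-12)·2⁵/(120·10))/100000 = 2251/312500 m
Load 3 — applied couple M₀=-20 kN·m at a=10/3 m (b=L-a=20/3):
  y_3 = M₀x²/(2EI)  [x≤a] = (-20)·2²/(2·100000) = -1/2500 m
Superposition: y = Σ y_i = -10513/3750000 m ≈ -0.002803 m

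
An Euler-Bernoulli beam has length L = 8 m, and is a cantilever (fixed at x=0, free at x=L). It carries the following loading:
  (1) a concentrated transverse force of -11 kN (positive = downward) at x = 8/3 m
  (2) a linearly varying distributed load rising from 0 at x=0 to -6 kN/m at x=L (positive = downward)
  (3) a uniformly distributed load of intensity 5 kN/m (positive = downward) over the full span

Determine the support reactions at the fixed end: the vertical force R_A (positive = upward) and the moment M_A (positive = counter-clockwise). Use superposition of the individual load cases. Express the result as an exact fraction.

Load 1 — point force P=-11 kN at a=8/3 m (b=L-a=16/3):
  R_A = P = (-11) = -11 kN
  M_A = Pa = (-11)·(8/3) = -88/3 kN·m
Load 2 — triangular load w₀=-6 kN/m (0→w₀ over full span):
  R_A = w₀L/2 = (-6)·8/2 = -24 kN
  M_A = w₀L²/3 = (-6)·8²/3 = -128 kN·m
Load 3 — uniform load w=5 kN/m over full span:
  R_A = wL = 5·8 = 40 kN
  M_A = wL²/2 = 5·8²/2 = 160 kN·m
Superposition: R_A = 5 kN, M_A = 8/3 kN·m

R_A = 5 kN, M_A = 8/3 kN·m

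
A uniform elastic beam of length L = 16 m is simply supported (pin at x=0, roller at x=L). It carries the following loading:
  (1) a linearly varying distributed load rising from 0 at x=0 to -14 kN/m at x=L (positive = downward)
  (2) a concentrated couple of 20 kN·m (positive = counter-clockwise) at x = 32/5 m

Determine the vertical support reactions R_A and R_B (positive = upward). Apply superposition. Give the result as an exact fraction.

Load 1 — triangular load w₀=-14 kN/m (0→w₀ over full span):
  R_A = w₀L/6 = (-14)·16/6 = -112/3 kN
  R_B = w₀L/3 = (-14)·16/3 = -224/3 kN
Load 2 — applied couple M₀=20 kN·m at a=32/5 m (b=L-a=48/5):
  R_A = M₀/L = 20/16 = 5/4 kN
  R_B = -M₀/L = -20/16 = -5/4 kN
Superposition: R_A = -433/12 kN, R_B = -911/12 kN

R_A = -433/12 kN, R_B = -911/12 kN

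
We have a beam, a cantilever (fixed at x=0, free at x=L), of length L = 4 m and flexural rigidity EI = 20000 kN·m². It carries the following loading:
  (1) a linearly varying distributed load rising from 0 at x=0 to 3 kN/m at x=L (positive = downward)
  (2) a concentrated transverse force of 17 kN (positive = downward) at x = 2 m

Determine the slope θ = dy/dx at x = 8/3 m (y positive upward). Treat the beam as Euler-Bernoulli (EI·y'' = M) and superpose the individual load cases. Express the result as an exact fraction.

Load 1 — triangular load w₀=3 kN/m (0→w₀ over full span):
  θ_1 = (w₀Lx²/4-w₀L²x/3-w₀x⁴/(24L))/EI = (3·4·(8/3)²/4-3·4²·(8/3)/3-3·(8/3)⁴/(24·4))/20000 = -58/50625 rad
Load 2 — point force P=17 kN at a=2 m (b=L-a=2):
  θ_2 = -Pa²/(2EI)  [x>a] = -17·2²/(2·20000) = -17/10000 rad
Superposition: θ = Σ θ_i = -461/162000 rad ≈ -0.002846 rad

θ(8/3) = -461/162000 rad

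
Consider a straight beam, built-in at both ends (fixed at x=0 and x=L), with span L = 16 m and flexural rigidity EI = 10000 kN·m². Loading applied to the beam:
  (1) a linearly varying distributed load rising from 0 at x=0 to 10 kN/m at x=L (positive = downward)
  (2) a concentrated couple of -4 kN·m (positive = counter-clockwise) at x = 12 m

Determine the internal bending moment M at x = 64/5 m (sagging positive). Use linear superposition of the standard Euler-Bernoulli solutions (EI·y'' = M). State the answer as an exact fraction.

Load 1 — triangular load w₀=10 kN/m (0→w₀ over full span):
  M_1 = 3w₀Lx/20 - w₀L²/30 - w₀x³/(6L) = 3·10·16·(64/5)/20 - 10·16²/30 - 10·(64/5)³/(6·16) = 256/75 kN·m
Load 2 — applied couple M₀=-4 kN·m at a=12 m (b=L-a=4):
  M_2 = R_Ax - M_A - M₀  [x>a] with R_A=-9/32, M_A=-5/4 = (-9/32)·(64/5) - (-5/4) - (-4) = 33/20 kN·m
Superposition: M = Σ M_i = 1519/300 kN·m ≈ 5.063333 kN·m

M(64/5) = 1519/300 kN·m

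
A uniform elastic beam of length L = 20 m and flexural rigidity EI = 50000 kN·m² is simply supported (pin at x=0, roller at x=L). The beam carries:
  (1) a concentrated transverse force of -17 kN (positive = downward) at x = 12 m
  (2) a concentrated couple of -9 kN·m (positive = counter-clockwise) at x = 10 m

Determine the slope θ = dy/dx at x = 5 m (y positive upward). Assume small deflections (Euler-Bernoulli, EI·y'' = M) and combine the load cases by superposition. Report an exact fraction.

θ(5) = 11907/2000000 rad

Load 1 — point force P=-17 kN at a=12 m (b=L-a=8):
  θ_1 = -Pb(L²-b²-3x²)/(6LEI)  [x≤a] = -(-17)·8·(20²-8²-3·5²)/(6·20·50000) = 1479/250000 rad
Load 2 — applied couple M₀=-9 kN·m at a=10 m (b=L-a=10):
  θ_2 = (M₀x²/(2L)+C₁)/EI  [x≤a] with C₁=M₀(3b²-L²)/(6L)=15/2 = ((-9)·5²/(2·20)+(15/2))/50000 = 3/80000 rad
Superposition: θ = Σ θ_i = 11907/2000000 rad ≈ 0.005953 rad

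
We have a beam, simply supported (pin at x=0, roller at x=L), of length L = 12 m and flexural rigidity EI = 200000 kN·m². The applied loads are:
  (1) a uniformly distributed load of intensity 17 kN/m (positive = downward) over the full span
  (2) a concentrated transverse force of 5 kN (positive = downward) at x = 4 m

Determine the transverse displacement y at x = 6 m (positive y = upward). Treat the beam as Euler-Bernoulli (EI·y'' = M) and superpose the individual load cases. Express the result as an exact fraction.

y(6) = -1423/60000 m

Load 1 — uniform load w=17 kN/m over full span:
  y_1 = -wx(L³-2Lx²+x³)/(24EI) = -17·6·(12³-2·12·6²+6³)/(24·200000) = -459/20000 m
Load 2 — point force P=5 kN at a=4 m (b=L-a=8):
  y_2 = -Pa(L-x)(2Lx-a²-x²)/(6LEI)  [x>a] = -5·4·(12-6)·(2·12·6-4²-6²)/(6·12·200000) = -23/30000 m
Superposition: y = Σ y_i = -1423/60000 m ≈ -0.023717 m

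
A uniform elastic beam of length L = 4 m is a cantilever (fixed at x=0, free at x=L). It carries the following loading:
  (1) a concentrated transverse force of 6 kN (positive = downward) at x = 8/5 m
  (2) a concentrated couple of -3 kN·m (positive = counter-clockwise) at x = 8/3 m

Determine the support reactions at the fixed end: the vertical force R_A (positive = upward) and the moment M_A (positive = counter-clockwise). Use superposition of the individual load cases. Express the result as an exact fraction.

R_A = 6 kN, M_A = 63/5 kN·m

Load 1 — point force P=6 kN at a=8/5 m (b=L-a=12/5):
  R_A = P = 6 kN
  M_A = Pa = 6·(8/5) = 48/5 kN·m
Load 2 — applied couple M₀=-3 kN·m at a=8/3 m (b=L-a=4/3):
  R_A = 0 kN
  M_A = -M₀ = -(-3) = 3 kN·m
Superposition: R_A = 6 kN, M_A = 63/5 kN·m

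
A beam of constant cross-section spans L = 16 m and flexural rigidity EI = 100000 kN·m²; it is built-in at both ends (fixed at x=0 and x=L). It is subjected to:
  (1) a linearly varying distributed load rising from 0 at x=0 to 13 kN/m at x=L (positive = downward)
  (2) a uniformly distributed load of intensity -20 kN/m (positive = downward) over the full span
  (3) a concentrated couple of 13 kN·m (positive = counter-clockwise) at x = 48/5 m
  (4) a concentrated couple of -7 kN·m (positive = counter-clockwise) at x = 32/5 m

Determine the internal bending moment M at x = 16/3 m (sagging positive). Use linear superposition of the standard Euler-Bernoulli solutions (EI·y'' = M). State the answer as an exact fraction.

Load 1 — triangular load w₀=13 kN/m (0→w₀ over full span):
  M_1 = 3w₀Lx/20 - w₀L²/30 - w₀x³/(6L) = 3·13·16·(16/3)/20 - 13·16²/30 - 13·(16/3)³/(6·16) = 14144/405 kN·m
Load 2 — uniform load w=-20 kN/m over full span:
  M_2 = wLx/2 - wL²/12 - wx²/2 = (-20)·16·(16/3)/2 - (-20)·16²/12 - (-20)·(16/3)²/2 = -1280/9 kN·m
Load 3 — applied couple M₀=13 kN·m at a=48/5 m (b=L-a=32/5):
  M_3 = R_Ax - M_A  [x≤a] with R_A=117/100, M_A=104/25 = (117/100)·(16/3) - (104/25) = 52/25 kN·m
Load 4 — applied couple M₀=-7 kN·m at a=32/5 m (b=L-a=48/5):
  M_4 = R_Ax - M_A  [x≤a] with R_A=-63/100, M_A=-21/25 = (-63/100)·(16/3) - (-21/25) = -63/25 kN·m
Superposition: M = Σ M_i = -218171/2025 kN·m ≈ -107.738765 kN·m

M(16/3) = -218171/2025 kN·m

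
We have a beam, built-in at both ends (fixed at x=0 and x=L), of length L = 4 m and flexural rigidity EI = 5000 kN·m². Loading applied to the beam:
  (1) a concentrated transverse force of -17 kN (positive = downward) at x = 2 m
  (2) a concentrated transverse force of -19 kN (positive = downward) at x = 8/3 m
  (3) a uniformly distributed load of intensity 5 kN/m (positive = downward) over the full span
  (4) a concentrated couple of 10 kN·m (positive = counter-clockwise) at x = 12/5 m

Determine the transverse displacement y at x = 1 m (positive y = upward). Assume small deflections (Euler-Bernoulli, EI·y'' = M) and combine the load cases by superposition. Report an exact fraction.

y(1) = 253/648000 m

Load 1 — point force P=-17 kN at a=2 m (b=L-a=2):
  y_1 = -Pb²x²(3aL-(3a+b)x)/(6L³EI)  [x≤a] = -(-17)·2²·1²·(3·2·4-(3·2+2)·1)/(6·4³·5000) = 17/30000 m
Load 2 — point force P=-19 kN at a=8/3 m (b=L-a=4/3):
  y_2 = -Pb²x²(3aL-(3a+b)x)/(6L³EI)  [x≤a] = -(-19)·(4/3)²·1²·(3·(8/3)·4-(3·(8/3)+(4/3))·1)/(6·4³·5000) = 323/810000 m
Load 3 — uniform load w=5 kN/m over full span:
  y_3 = -wx²(L-x)²/(24EI) = -5·1²·(4-1)²/(24·5000) = -3/8000 m
Load 4 — applied couple M₀=10 kN·m at a=12/5 m (b=L-a=8/5):
  y_4 = (R_Ax³/6 - M_Ax²/2)/EI  [x≤a] with R_A=18/5, M_A=16/5 = ((18/5)·1³/6 - (16/5)·1²/2)/5000 = -1/5000 m
Superposition: y = Σ y_i = 253/648000 m ≈ 0.000390 m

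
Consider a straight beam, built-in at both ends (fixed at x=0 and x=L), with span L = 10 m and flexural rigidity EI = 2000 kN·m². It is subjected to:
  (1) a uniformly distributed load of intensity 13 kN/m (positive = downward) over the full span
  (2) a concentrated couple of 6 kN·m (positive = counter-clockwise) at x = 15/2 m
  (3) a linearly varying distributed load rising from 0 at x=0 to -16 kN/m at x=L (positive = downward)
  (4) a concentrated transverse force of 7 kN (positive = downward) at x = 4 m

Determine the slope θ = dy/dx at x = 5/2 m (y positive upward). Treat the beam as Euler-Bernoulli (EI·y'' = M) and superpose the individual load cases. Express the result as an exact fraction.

θ(5/2) = -17353/640000 rad

Load 1 — uniform load w=13 kN/m over full span:
  θ_1 = -wx(L-x)(L-2x)/(12EI) = -13·(5/2)·(10-(5/2))·(10-2·(5/2))/(12·2000) = -13/256 rad
Load 2 — applied couple M₀=6 kN·m at a=15/2 m (b=L-a=5/2):
  θ_2 = (R_Ax²/2 - M_Ax)/EI  [x≤a] with R_A=27/40, M_A=15/8 = ((27/40)·(5/2)²/2 - (15/8)·(5/2))/2000 = -33/25600 rad
Load 3 — triangular load w₀=-16 kN/m (0→w₀ over full span):
  θ_3 = -w₀(2x(L-x)(L-2x)(x+2L)+x²(L-x)²)/(120LEI) = -(-16)·(2·(5/2)·(10-(5/2))·(10-2·(5/2))·((5/2)+2·10)+(5/2)²·(10-(5/2))²)/(120·10·2000) = 39/1280 rad
Load 4 — point force P=7 kN at a=4 m (b=L-a=6):
  θ_4 = -Pb²x(2aL-(3a+b)x)/(2L³EI)  [x≤a] = -7·6²·(5/2)·(2·4·10-(3·4+6)·(5/2))/(2·10³·2000) = -441/80000 rad
Superposition: θ = Σ θ_i = -17353/640000 rad ≈ -0.027114 rad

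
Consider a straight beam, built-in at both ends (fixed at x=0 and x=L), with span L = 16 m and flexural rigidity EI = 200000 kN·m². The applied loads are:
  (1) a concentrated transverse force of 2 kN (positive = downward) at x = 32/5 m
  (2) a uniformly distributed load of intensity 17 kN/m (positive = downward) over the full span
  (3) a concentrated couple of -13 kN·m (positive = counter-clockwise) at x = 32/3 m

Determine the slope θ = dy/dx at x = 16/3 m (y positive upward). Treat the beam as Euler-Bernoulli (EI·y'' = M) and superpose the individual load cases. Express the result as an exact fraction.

Load 1 — point force P=2 kN at a=32/5 m (b=L-a=48/5):
  θ_1 = -Pb²x(2aL-(3a+b)x)/(2L³EI)  [x≤a] = -2·(48/5)²·(16/3)·(2·(32/5)·16-(3·(32/5)+(48/5))·(16/3))/(2·16³·200000) = -12/390625 rad
Load 2 — uniform load w=17 kN/m over full span:
  θ_2 = -wx(L-x)(L-2x)/(12EI) = -17·(16/3)·(16-(16/3))·(16-2·(16/3))/(12·200000) = -544/253125 rad
Load 3 — applied couple M₀=-13 kN·m at a=32/3 m (b=L-a=16/3):
  θ_3 = (R_Ax²/2 - M_Ax)/EI  [x≤a] with R_A=-13/12, M_A=-13/3 = ((-13/12)·(16/3)²/2 - (-13/3)·(16/3))/200000 = 13/337500 rad
Superposition: θ = Σ θ_i = -271013/126562500 rad ≈ -0.002141 rad

θ(16/3) = -271013/126562500 rad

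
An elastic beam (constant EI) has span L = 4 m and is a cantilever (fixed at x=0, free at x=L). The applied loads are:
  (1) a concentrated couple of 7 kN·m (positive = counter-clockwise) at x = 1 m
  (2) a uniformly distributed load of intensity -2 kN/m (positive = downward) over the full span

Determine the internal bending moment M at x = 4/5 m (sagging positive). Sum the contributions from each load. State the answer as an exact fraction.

Load 1 — applied couple M₀=7 kN·m at a=1 m (b=L-a=3):
  M_1 = M₀  [x≤a] = 7 = 7 kN·m
Load 2 — uniform load w=-2 kN/m over full span:
  M_2 = -w(L-x)²/2 = -(-2)·(4-(4/5))²/2 = 256/25 kN·m
Superposition: M = Σ M_i = 431/25 kN·m ≈ 17.240000 kN·m

M(4/5) = 431/25 kN·m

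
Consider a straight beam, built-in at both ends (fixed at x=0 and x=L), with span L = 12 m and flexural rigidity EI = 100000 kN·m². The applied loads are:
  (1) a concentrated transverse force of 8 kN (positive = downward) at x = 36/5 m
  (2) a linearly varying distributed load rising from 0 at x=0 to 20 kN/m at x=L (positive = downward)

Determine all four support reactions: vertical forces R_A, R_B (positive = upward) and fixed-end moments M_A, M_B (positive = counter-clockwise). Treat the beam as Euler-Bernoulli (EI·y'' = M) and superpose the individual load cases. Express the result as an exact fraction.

R_A = 4852/125 kN, M_A = 13152/125 kN·m, R_B = 11148/125 kN, M_B = -19728/125 kN·m

Load 1 — point force P=8 kN at a=36/5 m (b=L-a=24/5):
  R_A = Pb²(3a+b)/L³ = 8·(24/5)²·(3·(36/5)+(24/5))/12³ = 352/125 kN
  M_A = Pab²/L² = 8·(36/5)·(24/5)²/12² = 1152/125 kN·m
  R_B = Pa²(a+3b)/L³ = 8·(36/5)²·((36/5)+3·(24/5))/12³ = 648/125 kN
  M_B = -Pa²b/L² = -8·(36/5)²·(24/5)/12² = -1728/125 kN·m
Load 2 — triangular load w₀=20 kN/m (0→w₀ over full span):
  R_A = 3w₀L/20 = 3·20·12/20 = 36 kN
  M_A = w₀L²/30 = 20·12²/30 = 96 kN·m
  R_B = 7w₀L/20 = 7·20·12/20 = 84 kN
  M_B = -w₀L²/20 = -20·12²/20 = -144 kN·m
Superposition: R_A = 4852/125 kN, M_A = 13152/125 kN·m, R_B = 11148/125 kN, M_B = -19728/125 kN·m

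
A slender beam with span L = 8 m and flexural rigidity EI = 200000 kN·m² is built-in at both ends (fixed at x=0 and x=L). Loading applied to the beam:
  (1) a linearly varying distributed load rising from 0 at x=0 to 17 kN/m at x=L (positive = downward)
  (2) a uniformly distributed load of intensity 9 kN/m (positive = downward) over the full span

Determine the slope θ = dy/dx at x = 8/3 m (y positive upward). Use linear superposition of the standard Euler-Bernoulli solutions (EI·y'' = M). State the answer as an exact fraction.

Load 1 — triangular load w₀=17 kN/m (0→w₀ over full span):
  θ_1 = -w₀(2x(L-x)(L-2x)(x+2L)+x²(L-x)²)/(120LEI) = -17·(2·(8/3)·(8-(8/3))·(8-2·(8/3))·((8/3)+2·8)+(8/3)²·(8-(8/3))²)/(120·8·200000) = -544/3796875 rad
Load 2 — uniform load w=9 kN/m over full span:
  θ_2 = -wx(L-x)(L-2x)/(12EI) = -9·(8/3)·(8-(8/3))·(8-2·(8/3))/(12·200000) = -4/28125 rad
Superposition: θ = Σ θ_i = -1084/3796875 rad ≈ -0.000285 rad

θ(8/3) = -1084/3796875 rad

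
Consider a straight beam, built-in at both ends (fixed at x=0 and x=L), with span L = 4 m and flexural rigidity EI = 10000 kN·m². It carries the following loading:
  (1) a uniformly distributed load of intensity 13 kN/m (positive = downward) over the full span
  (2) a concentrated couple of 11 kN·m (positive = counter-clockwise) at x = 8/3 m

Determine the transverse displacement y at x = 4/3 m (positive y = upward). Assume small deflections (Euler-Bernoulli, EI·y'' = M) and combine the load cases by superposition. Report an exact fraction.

y(4/3) = -263/303750 m

Load 1 — uniform load w=13 kN/m over full span:
  y_1 = -wx²(L-x)²/(24EI) = -13·(4/3)²·(4-(4/3))²/(24·10000) = -104/151875 m
Load 2 — applied couple M₀=11 kN·m at a=8/3 m (b=L-a=4/3):
  y_2 = (R_Ax³/6 - M_Ax²/2)/EI  [x≤a] with R_A=11/3, M_A=11/3 = ((11/3)·(4/3)³/6 - (11/3)·(4/3)²/2)/10000 = -11/60750 m
Superposition: y = Σ y_i = -263/303750 m ≈ -0.000866 m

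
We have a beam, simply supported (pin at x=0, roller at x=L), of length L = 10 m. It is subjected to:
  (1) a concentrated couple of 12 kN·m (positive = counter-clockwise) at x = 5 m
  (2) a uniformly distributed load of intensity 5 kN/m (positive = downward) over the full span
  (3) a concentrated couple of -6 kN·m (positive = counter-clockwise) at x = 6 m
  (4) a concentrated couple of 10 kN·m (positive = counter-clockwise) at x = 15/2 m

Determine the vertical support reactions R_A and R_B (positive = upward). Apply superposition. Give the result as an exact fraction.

Load 1 — applied couple M₀=12 kN·m at a=5 m (b=L-a=5):
  R_A = M₀/L = 12/10 = 6/5 kN
  R_B = -M₀/L = -12/10 = -6/5 kN
Load 2 — uniform load w=5 kN/m over full span:
  R_A = wL/2 = 5·10/2 = 25 kN
  R_B = wL/2 = 5·10/2 = 25 kN
Load 3 — applied couple M₀=-6 kN·m at a=6 m (b=L-a=4):
  R_A = M₀/L = (-6)/10 = -3/5 kN
  R_B = -M₀/L = -(-6)/10 = 3/5 kN
Load 4 — applied couple M₀=10 kN·m at a=15/2 m (b=L-a=5/2):
  R_A = M₀/L = 10/10 = 1 kN
  R_B = -M₀/L = -10/10 = -1 kN
Superposition: R_A = 133/5 kN, R_B = 117/5 kN

R_A = 133/5 kN, R_B = 117/5 kN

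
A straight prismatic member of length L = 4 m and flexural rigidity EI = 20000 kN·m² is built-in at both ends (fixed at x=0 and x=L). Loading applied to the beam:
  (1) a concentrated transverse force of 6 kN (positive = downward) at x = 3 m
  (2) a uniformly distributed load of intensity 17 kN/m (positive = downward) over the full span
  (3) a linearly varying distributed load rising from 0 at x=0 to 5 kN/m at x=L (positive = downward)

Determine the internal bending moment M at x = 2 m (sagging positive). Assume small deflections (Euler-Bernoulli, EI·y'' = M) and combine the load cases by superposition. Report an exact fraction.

M(2) = 55/4 kN·m

Load 1 — point force P=6 kN at a=3 m (b=L-a=1):
  M_1 = Pb²(3a+b)x/L³ - Pab²/L²  [x≤a] = 6·1²·(3·3+1)·2/4³ - 6·3·1²/4² = 3/4 kN·m
Load 2 — uniform load w=17 kN/m over full span:
  M_2 = wLx/2 - wL²/12 - wx²/2 = 17·4·2/2 - 17·4²/12 - 17·2²/2 = 34/3 kN·m
Load 3 — triangular load w₀=5 kN/m (0→w₀ over full span):
  M_3 = 3w₀Lx/20 - w₀L²/30 - w₀x³/(6L) = 3·5·4·2/20 - 5·4²/30 - 5·2³/(6·4) = 5/3 kN·m
Superposition: M = Σ M_i = 55/4 kN·m ≈ 13.750000 kN·m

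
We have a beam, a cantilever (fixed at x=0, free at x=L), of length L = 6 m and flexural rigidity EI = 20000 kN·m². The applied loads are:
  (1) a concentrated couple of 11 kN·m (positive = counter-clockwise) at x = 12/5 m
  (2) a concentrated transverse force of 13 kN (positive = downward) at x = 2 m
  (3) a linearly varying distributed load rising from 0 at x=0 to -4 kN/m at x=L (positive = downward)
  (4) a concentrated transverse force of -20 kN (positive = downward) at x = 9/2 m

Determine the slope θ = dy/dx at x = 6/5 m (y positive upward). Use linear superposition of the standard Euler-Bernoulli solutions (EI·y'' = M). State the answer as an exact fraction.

Load 1 — applied couple M₀=11 kN·m at a=12/5 m (b=L-a=18/5):
  θ_1 = M₀x/EI  [x≤a] = 11·(6/5)/20000 = 33/50000 rad
Load 2 — point force P=13 kN at a=2 m (b=L-a=4):
  θ_2 = -Px(2a-x)/(2EI)  [x≤a] = -13·(6/5)·(2·2-(6/5))/(2·20000) = -273/250000 rad
Load 3 — triangular load w₀=-4 kN/m (0→w₀ over full span):
  θ_3 = (w₀Lx²/4-w₀L²x/3-w₀x⁴/(24L))/EI = ((-4)·6·(6/5)²/4-(-4)·6²·(6/5)/3-(-4)·(6/5)⁴/(24·6))/20000 = 7659/3125000 rad
Load 4 — point force P=-20 kN at a=9/2 m (b=L-a=3/2):
  θ_4 = -Px(2a-x)/(2EI)  [x≤a] = -(-20)·(6/5)·(2·(9/2)-(6/5))/(2·20000) = 117/25000 rad
Superposition: θ = Σ θ_i = 10467/1562500 rad ≈ 0.006699 rad

θ(6/5) = 10467/1562500 rad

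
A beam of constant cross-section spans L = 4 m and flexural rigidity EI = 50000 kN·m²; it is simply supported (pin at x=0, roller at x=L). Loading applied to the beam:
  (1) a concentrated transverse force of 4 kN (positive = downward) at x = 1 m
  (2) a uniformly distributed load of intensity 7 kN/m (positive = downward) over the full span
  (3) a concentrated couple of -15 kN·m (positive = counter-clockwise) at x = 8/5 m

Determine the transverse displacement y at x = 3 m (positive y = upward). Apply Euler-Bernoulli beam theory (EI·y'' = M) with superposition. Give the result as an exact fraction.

Load 1 — point force P=4 kN at a=1 m (b=L-a=3):
  y_1 = -Pa(L-x)(2Lx-a²-x²)/(6LEI)  [x>a] = -4·1·(4-3)·(2·4·3-1²-3²)/(6·4·50000) = -7/150000 m
Load 2 — uniform load w=7 kN/m over full span:
  y_2 = -wx(L³-2Lx²+x³)/(24EI) = -7·3·(4³-2·4·3²+3³)/(24·50000) = -133/400000 m
Load 3 — applied couple M₀=-15 kN·m at a=8/5 m (b=L-a=12/5):
  y_3 = (M₀x³/(6L)-M₀(x-a)²/2+C₁x)/EI  [x>a] with C₁=M₀(3b²-L²)/(6L)=-4/5 = ((-15)·3³/(6·4)-(-15)·(3-(8/5))²/2+(-4/5)·3)/50000 = -183/2000000 m
Superposition: y = Σ y_i = -353/750000 m ≈ -0.000471 m

y(3) = -353/750000 m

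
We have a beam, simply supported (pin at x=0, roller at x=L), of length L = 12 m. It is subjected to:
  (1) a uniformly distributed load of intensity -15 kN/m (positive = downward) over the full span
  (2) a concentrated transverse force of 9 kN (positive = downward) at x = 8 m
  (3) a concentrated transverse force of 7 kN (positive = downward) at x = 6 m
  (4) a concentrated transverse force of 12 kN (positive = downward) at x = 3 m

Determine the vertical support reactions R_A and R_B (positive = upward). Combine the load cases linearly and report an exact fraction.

R_A = -149/2 kN, R_B = -155/2 kN

Load 1 — uniform load w=-15 kN/m over full span:
  R_A = wL/2 = (-15)·12/2 = -90 kN
  R_B = wL/2 = (-15)·12/2 = -90 kN
Load 2 — point force P=9 kN at a=8 m (b=L-a=4):
  R_A = Pb/L = 9·4/12 = 3 kN
  R_B = Pa/L = 9·8/12 = 6 kN
Load 3 — point force P=7 kN at a=6 m (b=L-a=6):
  R_A = Pb/L = 7·6/12 = 7/2 kN
  R_B = Pa/L = 7·6/12 = 7/2 kN
Load 4 — point force P=12 kN at a=3 m (b=L-a=9):
  R_A = Pb/L = 12·9/12 = 9 kN
  R_B = Pa/L = 12·3/12 = 3 kN
Superposition: R_A = -149/2 kN, R_B = -155/2 kN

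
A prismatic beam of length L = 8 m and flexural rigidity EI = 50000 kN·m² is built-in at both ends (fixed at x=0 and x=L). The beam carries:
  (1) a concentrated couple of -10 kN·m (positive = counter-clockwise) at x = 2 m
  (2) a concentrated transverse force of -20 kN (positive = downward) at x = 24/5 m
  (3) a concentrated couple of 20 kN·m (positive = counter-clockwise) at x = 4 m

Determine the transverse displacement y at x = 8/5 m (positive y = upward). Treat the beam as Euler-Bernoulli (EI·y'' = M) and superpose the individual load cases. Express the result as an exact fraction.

Load 1 — applied couple M₀=-10 kN·m at a=2 m (b=L-a=6):
  y_1 = (R_Ax³/6 - M_Ax²/2)/EI  [x≤a] with R_A=-45/32, M_A=15/8 = ((-45/32)·(8/5)³/6 - (15/8)·(8/5)²/2)/50000 = -21/312500 m
Load 2 — point force P=-20 kN at a=24/5 m (b=L-a=16/5):
  y_2 = -Pb²x²(3aL-(3a+b)x)/(6L³EI)  [x≤a] = -(-20)·(16/5)²·(8/5)²·(3·(24/5)·8-(3·(24/5)+(16/5))·(8/5))/(6·8³·50000) = 8704/29296875 m
Load 3 — applied couple M₀=20 kN·m at a=4 m (b=L-a=4):
  y_3 = (R_Ax³/6 - M_Ax²/2)/EI  [x≤a] with R_A=15/4, M_A=5 = ((15/4)·(8/5)³/6 - 5·(8/5)²/2)/50000 = -6/78125 m
Superposition: y = Σ y_i = 17941/117187500 m ≈ 0.000153 m

y(8/5) = 17941/117187500 m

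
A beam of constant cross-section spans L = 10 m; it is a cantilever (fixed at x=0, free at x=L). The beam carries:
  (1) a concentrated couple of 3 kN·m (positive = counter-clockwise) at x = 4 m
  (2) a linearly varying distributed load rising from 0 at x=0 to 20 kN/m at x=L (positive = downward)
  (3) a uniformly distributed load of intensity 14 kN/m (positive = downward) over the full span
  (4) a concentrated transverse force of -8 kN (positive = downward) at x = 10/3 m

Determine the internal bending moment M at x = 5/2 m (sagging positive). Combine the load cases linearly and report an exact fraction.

Load 1 — applied couple M₀=3 kN·m at a=4 m (b=L-a=6):
  M_1 = M₀  [x≤a] = 3 = 3 kN·m
Load 2 — triangular load w₀=20 kN/m (0→w₀ over full span):
  M_2 = w₀Lx/2 - w₀L²/3 - w₀x³/(6L) = 20·10·(5/2)/2 - 20·10²/3 - 20·(5/2)³/(6·10) = -3375/8 kN·m
Load 3 — uniform load w=14 kN/m over full span:
  M_3 = -w(L-x)²/2 = -14·(10-(5/2))²/2 = -1575/4 kN·m
Load 4 — point force P=-8 kN at a=10/3 m (b=L-a=20/3):
  M_4 = -P(a-x)  [x≤a] = -(-8)·((10/3)-(5/2)) = 20/3 kN·m
Superposition: M = Σ M_i = -19343/24 kN·m ≈ -805.958333 kN·m

M(5/2) = -19343/24 kN·m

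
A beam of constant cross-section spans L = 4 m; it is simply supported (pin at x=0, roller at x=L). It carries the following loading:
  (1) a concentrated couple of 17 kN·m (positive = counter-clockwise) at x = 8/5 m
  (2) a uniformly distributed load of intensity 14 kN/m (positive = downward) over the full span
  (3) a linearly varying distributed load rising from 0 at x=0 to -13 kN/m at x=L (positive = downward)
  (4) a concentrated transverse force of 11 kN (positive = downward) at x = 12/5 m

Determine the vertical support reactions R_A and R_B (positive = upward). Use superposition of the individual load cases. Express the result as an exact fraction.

Load 1 — applied couple M₀=17 kN·m at a=8/5 m (b=L-a=12/5):
  R_A = M₀/L = 17/4 kN
  R_B = -M₀/L = -17/4 kN
Load 2 — uniform load w=14 kN/m over full span:
  R_A = wL/2 = 14·4/2 = 28 kN
  R_B = wL/2 = 14·4/2 = 28 kN
Load 3 — triangular load w₀=-13 kN/m (0→w₀ over full span):
  R_A = w₀L/6 = (-13)·4/6 = -26/3 kN
  R_B = w₀L/3 = (-13)·4/3 = -52/3 kN
Load 4 — point force P=11 kN at a=12/5 m (b=L-a=8/5):
  R_A = Pb/L = 11·(8/5)/4 = 22/5 kN
  R_B = Pa/L = 11·(12/5)/4 = 33/5 kN
Superposition: R_A = 1679/60 kN, R_B = 781/60 kN

R_A = 1679/60 kN, R_B = 781/60 kN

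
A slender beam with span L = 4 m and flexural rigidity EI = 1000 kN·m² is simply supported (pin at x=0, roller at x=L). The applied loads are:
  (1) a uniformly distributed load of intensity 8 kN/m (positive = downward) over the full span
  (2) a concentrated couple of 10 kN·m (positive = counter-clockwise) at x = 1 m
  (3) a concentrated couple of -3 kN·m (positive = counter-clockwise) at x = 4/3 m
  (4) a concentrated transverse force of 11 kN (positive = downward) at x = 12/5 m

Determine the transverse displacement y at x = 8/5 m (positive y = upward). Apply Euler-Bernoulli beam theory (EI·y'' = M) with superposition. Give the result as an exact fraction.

Load 1 — uniform load w=8 kN/m over full span:
  y_1 = -wx(L³-2Lx²+x³)/(24EI) = -8·(8/5)·(4³-2·4·(8/5)²+(8/5)³)/(24·1000) = -1984/78125 m
Load 2 — applied couple M₀=10 kN·m at a=1 m (b=L-a=3):
  y_2 = (M₀x³/(6L)-M₀(x-a)²/2+C₁x)/EI  [x>a] with C₁=M₀(3b²-L²)/(6L)=55/12 = (10·(8/5)³/(6·4)-10·((8/5)-1)²/2+(55/12)·(8/5))/1000 = 181/25000 m
Load 3 — applied couple M₀=-3 kN·m at a=4/3 m (b=L-a=8/3):
  y_3 = (M₀x³/(6L)-M₀(x-a)²/2+C₁x)/EI  [x>a] with C₁=M₀(3b²-L²)/(6L)=-2/3 = ((-3)·(8/5)³/(6·4)-(-3)·((8/5)-(4/3))²/2+(-2/3)·(8/5))/1000 = -23/15625 m
Load 4 — point force P=11 kN at a=12/5 m (b=L-a=8/5):
  y_4 = -Pbx(L²-b²-x²)/(6LEI)  [x≤a] = -11·(8/5)·(8/5)·(4²-(8/5)²-(8/5)²)/(6·4·1000) = -2992/234375 m
Superposition: y = Σ y_i = -60737/1875000 m ≈ -0.032393 m

y(8/5) = -60737/1875000 m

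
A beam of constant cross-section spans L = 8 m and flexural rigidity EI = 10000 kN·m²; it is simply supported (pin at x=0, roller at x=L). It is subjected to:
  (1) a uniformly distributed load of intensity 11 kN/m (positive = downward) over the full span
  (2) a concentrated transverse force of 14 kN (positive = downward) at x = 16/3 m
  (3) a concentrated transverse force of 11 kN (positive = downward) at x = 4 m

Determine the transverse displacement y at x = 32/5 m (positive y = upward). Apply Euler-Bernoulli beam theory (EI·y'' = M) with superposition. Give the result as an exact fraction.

y(32/5) = -1573174/31640625 m

Load 1 — uniform load w=11 kN/m over full span:
  y_1 = -wx(L³-2Lx²+x³)/(24EI) = -11·(32/5)·(8³-2·8·(32/5)²+(32/5)³)/(24·10000) = -40832/1171875 m
Load 2 — point force P=14 kN at a=16/3 m (b=L-a=8/3):
  y_2 = -Pa(L-x)(2Lx-a²-x²)/(6LEI)  [x>a] = -14·(16/3)·(8-(32/5))·(2·8·(32/5)-(16/3)²-(32/5)²)/(6·8·10000) = -51968/6328125 m
Load 3 — point force P=11 kN at a=4 m (b=L-a=4):
  y_3 = -Pa(L-x)(2Lx-a²-x²)/(6LEI)  [x>a] = -11·4·(8-(32/5))·(2·8·(32/5)-4²-(32/5)²)/(6·8·10000) = -1562/234375 m
Superposition: y = Σ y_i = -1573174/31640625 m ≈ -0.049720 m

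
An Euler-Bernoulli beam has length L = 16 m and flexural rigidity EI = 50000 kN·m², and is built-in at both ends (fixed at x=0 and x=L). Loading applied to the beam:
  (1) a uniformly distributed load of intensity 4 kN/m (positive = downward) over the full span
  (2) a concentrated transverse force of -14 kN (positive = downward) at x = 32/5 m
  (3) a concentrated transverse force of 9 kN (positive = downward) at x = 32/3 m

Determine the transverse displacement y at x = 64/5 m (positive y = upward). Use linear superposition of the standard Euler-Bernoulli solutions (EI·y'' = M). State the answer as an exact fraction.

y(64/5) = -2366464/439453125 m

Load 1 — uniform load w=4 kN/m over full span:
  y_1 = -wx²(L-x)²/(24EI) = -4·(64/5)²·(16-(64/5))²/(24·50000) = -32768/5859375 m
Load 2 — point force P=-14 kN at a=32/5 m (b=L-a=48/5):
  y_2 = -Pa²(L-x)²(3bL-(3b+a)(L-x))/(6L³EI)  [x>a] = -(-14)·(32/5)²·(16-(64/5))²·(3·(48/5)·16-(3·(48/5)+(32/5))·(16-(64/5)))/(6·16³·50000) = 243712/146484375 m
Load 3 — point force P=9 kN at a=32/3 m (b=L-a=16/3):
  y_3 = -Pa²(L-x)²(3bL-(3b+a)(L-x))/(6L³EI)  [x>a] = -9·(32/3)²·(16-(64/5))²·(3·(16/3)·16-(3·(16/3)+(32/3))·(16-(64/5)))/(6·16³·50000) = -1024/703125 m
Superposition: y = Σ y_i = -2366464/439453125 m ≈ -0.005385 m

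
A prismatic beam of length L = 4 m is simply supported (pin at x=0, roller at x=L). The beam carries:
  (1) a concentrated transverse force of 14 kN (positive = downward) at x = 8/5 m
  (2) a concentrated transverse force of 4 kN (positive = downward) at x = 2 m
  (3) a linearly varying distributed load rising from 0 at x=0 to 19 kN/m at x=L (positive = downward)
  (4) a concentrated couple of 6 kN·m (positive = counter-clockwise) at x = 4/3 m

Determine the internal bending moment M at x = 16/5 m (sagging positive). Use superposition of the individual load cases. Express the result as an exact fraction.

Load 1 — point force P=14 kN at a=8/5 m (b=L-a=12/5):
  M_1 = Pa(L-x)/L  [x>a] = 14·(8/5)·(4-(16/5))/4 = 112/25 kN·m
Load 2 — point force P=4 kN at a=2 m (b=L-a=2):
  M_2 = Pa(L-x)/L  [x>a] = 4·2·(4-(16/5))/4 = 8/5 kN·m
Load 3 — triangular load w₀=19 kN/m (0→w₀ over full span):
  M_3 = w₀Lx/6 - w₀x³/(6L) = 19·4·(16/5)/6 - 19·(16/5)³/(6·4) = 1824/125 kN·m
Load 4 — applied couple M₀=6 kN·m at a=4/3 m (b=L-a=8/3):
  M_4 = M₀x/L - M₀  [x>a] = 6·(16/5)/4 - 6 = -6/5 kN·m
Superposition: M = Σ M_i = 2434/125 kN·m ≈ 19.472000 kN·m

M(16/5) = 2434/125 kN·m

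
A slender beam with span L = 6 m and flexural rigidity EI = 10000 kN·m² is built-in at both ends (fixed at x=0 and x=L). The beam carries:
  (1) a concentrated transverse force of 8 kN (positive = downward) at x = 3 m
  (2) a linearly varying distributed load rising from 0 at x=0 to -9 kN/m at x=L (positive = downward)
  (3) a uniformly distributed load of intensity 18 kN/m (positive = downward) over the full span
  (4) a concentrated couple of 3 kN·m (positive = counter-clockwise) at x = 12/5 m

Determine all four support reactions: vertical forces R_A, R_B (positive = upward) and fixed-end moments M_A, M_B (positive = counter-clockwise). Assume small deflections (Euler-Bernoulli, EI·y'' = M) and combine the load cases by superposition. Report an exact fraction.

R_A = 2531/50 kN, M_A = 1239/25 kN·m, R_B = 1919/50 kN, M_B = -1071/25 kN·m

Load 1 — point force P=8 kN at a=3 m (b=L-a=3):
  R_A = Pb²(3a+b)/L³ = 8·3²·(3·3+3)/6³ = 4 kN
  M_A = Pab²/L² = 8·3·3²/6² = 6 kN·m
  R_B = Pa²(a+3b)/L³ = 8·3²·(3+3·3)/6³ = 4 kN
  M_B = -Pa²b/L² = -8·3²·3/6² = -6 kN·m
Load 2 — triangular load w₀=-9 kN/m (0→w₀ over full span):
  R_A = 3w₀L/20 = 3·(-9)·6/20 = -81/10 kN
  M_A = w₀L²/30 = (-9)·6²/30 = -54/5 kN·m
  R_B = 7w₀L/20 = 7·(-9)·6/20 = -189/10 kN
  M_B = -w₀L²/20 = -(-9)·6²/20 = 81/5 kN·m
Load 3 — uniform load w=18 kN/m over full span:
  R_A = wL/2 = 18·6/2 = 54 kN
  M_A = wL²/12 = 18·6²/12 = 54 kN·m
  R_B = wL/2 = 18·6/2 = 54 kN
  M_B = -wL²/12 = -18·6²/12 = -54 kN·m
Load 4 — applied couple M₀=3 kN·m at a=12/5 m (b=L-a=18/5):
  R_A = 6M₀ab/L³ = 6·3·(12/5)·(18/5)/6³ = 18/25 kN
  M_A = M₀b(2a-b)/L² = 3·(18/5)·(2·(12/5)-(18/5))/6² = 9/25 kN·m
  R_B = -6M₀ab/L³ = -6·3·(12/5)·(18/5)/6³ = -18/25 kN
  M_B = M₀a(2b-a)/L² = 3·(12/5)·(2·(18/5)-(12/5))/6² = 24/25 kN·m
Superposition: R_A = 2531/50 kN, M_A = 1239/25 kN·m, R_B = 1919/50 kN, M_B = -1071/25 kN·m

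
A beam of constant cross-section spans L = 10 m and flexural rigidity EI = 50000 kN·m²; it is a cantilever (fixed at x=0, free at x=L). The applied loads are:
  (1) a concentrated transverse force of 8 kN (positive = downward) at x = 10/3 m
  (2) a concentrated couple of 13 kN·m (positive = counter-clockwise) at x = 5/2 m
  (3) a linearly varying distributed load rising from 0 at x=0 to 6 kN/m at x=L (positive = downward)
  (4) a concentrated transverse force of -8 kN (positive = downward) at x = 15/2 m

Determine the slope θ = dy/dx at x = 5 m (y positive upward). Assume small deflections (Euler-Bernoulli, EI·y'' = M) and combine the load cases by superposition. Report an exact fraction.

Load 1 — point force P=8 kN at a=10/3 m (b=L-a=20/3):
  θ_1 = -Pa²/(2EI)  [x>a] = -8·(10/3)²/(2·50000) = -1/1125 rad
Load 2 — applied couple M₀=13 kN·m at a=5/2 m (b=L-a=15/2):
  θ_2 = M₀a/EI  [x>a] = 13·(5/2)/50000 = 13/20000 rad
Load 3 — triangular load w₀=6 kN/m (0→w₀ over full span):
  θ_3 = (w₀Lx²/4-w₀L²x/3-w₀x⁴/(24L))/EI = (6·10·5²/4-6·10²·5/3-6·5⁴/(24·10))/50000 = -41/3200 rad
Load 4 — point force P=-8 kN at a=15/2 m (b=L-a=5/2):
  θ_4 = -Px(2a-x)/(2EI)  [x≤a] = -(-8)·5·(2·(15/2)-5)/(2·50000) = 1/250 rad
Superposition: θ = Σ θ_i = -6517/720000 rad ≈ -0.009051 rad

θ(5) = -6517/720000 rad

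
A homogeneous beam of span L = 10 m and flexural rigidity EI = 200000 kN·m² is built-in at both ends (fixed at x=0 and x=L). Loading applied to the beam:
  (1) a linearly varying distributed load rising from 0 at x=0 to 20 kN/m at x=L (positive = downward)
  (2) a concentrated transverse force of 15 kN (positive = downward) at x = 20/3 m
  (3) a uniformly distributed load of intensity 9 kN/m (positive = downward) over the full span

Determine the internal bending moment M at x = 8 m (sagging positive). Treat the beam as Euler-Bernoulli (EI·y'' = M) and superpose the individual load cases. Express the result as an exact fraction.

M(8) = -1/3 kN·m

Load 1 — triangular load w₀=20 kN/m (0→w₀ over full span):
  M_1 = 3w₀Lx/20 - w₀L²/30 - w₀x³/(6L) = 3·20·10·8/20 - 20·10²/30 - 20·8³/(6·10) = 8/3 kN·m
Load 2 — point force P=15 kN at a=20/3 m (b=L-a=10/3):
  M_2 = Pa²(a+3b)(L-x)/L³ - Pa²b/L²  [x>a] = 15·(20/3)²·((20/3)+3·(10/3))·(10-8)/10³ - 15·(20/3)²·(10/3)/10² = 0 kN·m
Load 3 — uniform load w=9 kN/m over full span:
  M_3 = wLx/2 - wL²/12 - wx²/2 = 9·10·8/2 - 9·10²/12 - 9·8²/2 = -3 kN·m
Superposition: M = Σ M_i = -1/3 kN·m ≈ -0.333333 kN·m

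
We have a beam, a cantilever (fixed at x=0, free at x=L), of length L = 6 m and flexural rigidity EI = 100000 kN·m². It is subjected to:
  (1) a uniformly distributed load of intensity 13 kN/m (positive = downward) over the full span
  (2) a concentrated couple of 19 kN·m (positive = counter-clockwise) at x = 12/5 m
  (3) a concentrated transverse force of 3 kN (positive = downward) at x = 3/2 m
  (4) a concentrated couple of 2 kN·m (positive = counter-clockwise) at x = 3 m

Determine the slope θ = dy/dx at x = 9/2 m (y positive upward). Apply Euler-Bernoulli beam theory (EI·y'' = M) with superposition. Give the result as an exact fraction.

Load 1 — uniform load w=13 kN/m over full span:
  θ_1 = -wx(x²-3Lx+3L²)/(6EI) = -13·(9/2)·((9/2)²-3·6·(9/2)+3·6²)/(6·100000) = -7371/1600000 rad
Load 2 — applied couple M₀=19 kN·m at a=12/5 m (b=L-a=18/5):
  θ_2 = M₀a/EI  [x>a] = 19·(12/5)/100000 = 57/125000 rad
Load 3 — point force P=3 kN at a=3/2 m (b=L-a=9/2):
  θ_3 = -Pa²/(2EI)  [x>a] = -3·(3/2)²/(2·100000) = -27/800000 rad
Load 4 — applied couple M₀=2 kN·m at a=3 m (b=L-a=3):
  θ_4 = M₀a/EI  [x>a] = 2·3/100000 = 3/50000 rad
Superposition: θ = Σ θ_i = -32997/8000000 rad ≈ -0.004125 rad

θ(9/2) = -32997/8000000 rad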